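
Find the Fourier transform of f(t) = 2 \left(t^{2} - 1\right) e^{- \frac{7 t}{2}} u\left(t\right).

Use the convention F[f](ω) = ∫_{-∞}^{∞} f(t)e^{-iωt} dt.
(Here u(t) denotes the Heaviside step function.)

F(ω) = \frac{4 \left(16 i \omega - \left(2 i \omega + 7\right)^{3} + 56\right)}{\left(2 i \omega + 7\right)^{4}}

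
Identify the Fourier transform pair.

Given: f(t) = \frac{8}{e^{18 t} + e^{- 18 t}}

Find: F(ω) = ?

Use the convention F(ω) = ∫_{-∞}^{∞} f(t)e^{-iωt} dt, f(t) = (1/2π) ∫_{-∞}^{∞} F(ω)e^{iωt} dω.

F(ω) = \frac{2 \pi}{9 \cosh{\left(\frac{\pi \omega}{36} \right)}}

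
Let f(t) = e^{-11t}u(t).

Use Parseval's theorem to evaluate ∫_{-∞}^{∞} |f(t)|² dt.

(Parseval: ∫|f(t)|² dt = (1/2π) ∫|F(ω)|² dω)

∫|f(t)|² dt = \frac{1}{22}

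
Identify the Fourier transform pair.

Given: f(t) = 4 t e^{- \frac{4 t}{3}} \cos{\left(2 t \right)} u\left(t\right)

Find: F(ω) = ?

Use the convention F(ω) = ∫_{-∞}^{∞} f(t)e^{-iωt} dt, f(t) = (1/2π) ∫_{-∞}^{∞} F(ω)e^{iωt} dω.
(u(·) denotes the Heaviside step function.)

F(ω) = \frac{36 \left(\left(3 i \omega + 4\right)^{2} - 36\right)}{\left(\left(3 i \omega + 4\right)^{2} + 36\right)^{2}}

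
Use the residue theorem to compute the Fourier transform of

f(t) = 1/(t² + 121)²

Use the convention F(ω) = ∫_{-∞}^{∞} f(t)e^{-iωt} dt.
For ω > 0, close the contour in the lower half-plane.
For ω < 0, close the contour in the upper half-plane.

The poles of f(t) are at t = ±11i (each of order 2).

Let g(z) = f(z)e^{-iωz}; for large |z| the factor e^{-iωz} decays in the lower half-plane when ω > 0 and in the upper half-plane when ω < 0.

Case ω > 0 (lower half-plane, clockwise contour ⇒ F(ω) = -2πi·ΣRes):
  Res_{z = - 11 i} g(z) = \frac{i \left(11 \omega + 1\right) e^{- 11 \omega}}{5324} (pole of order 2)
  F(ω) = -2πi·ΣRes = \frac{\pi \left(11 \omega + 1\right) e^{- 11 \omega}}{2662}

Case ω < 0 (upper half-plane, counterclockwise contour ⇒ F(ω) = +2πi·ΣRes):
  Res_{z = 11 i} g(z) = \frac{i \left(11 \omega - 1\right) e^{11 \omega}}{5324} (pole of order 2)
  F(ω) = 2πi·ΣRes = \frac{\pi \left(1 - 11 \omega\right) e^{11 \omega}}{2662}

Both cases combine into a single formula in |ω|:

F(ω) = \frac{\pi \left(11 \left|{\omega}\right| + 1\right) e^{- 11 \left|{\omega}\right|}}{2662}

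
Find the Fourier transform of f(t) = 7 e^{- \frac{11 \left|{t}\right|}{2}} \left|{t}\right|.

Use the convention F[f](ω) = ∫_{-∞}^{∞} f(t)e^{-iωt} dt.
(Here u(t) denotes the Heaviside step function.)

F(ω) = \frac{56 \left(121 - 4 \omega^{2}\right)}{\left(4 \omega^{2} + 121\right)^{2}}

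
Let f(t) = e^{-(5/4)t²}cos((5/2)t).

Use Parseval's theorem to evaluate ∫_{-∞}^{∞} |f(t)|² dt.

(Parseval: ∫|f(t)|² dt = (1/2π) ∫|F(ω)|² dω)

∫|f(t)|² dt = \frac{\sqrt{10} \sqrt{\pi} \left(1 + e^{\frac{5}{2}}\right)}{10 e^{\frac{5}{2}}}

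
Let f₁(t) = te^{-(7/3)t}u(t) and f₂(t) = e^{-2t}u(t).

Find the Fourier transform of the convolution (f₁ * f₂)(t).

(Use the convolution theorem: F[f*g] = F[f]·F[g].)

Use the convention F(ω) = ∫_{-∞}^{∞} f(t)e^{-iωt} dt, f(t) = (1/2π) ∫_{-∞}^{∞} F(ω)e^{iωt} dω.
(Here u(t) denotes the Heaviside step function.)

F[f₁*f₂](ω) = \frac{9}{\left(i \omega + 2\right) \left(3 i \omega + 7\right)^{2}}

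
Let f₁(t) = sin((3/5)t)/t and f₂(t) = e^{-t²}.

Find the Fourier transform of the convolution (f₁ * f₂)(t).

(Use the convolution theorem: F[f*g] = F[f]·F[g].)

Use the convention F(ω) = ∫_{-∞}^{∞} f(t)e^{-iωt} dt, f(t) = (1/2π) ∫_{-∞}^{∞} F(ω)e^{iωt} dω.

F[f₁*f₂](ω) = \begin{cases} \pi^{\frac{3}{2}} e^{- \frac{\omega^{2}}{4}} & \text{for}\: \omega > - \frac{3}{5} \wedge \omega < \frac{3}{5} \\0 & \text{otherwise} \end{cases}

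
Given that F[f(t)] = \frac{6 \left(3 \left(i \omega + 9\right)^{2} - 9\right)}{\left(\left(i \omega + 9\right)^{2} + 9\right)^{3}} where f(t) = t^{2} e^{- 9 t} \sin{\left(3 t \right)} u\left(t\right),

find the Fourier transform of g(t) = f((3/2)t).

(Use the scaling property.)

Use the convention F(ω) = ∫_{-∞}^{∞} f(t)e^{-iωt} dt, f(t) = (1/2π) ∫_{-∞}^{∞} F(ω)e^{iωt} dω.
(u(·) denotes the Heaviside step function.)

F[g](ω) = \frac{972 \left(\left(2 i \omega + 27\right)^{2} - 27\right)}{\left(\left(2 i \omega + 27\right)^{2} + 81\right)^{3}}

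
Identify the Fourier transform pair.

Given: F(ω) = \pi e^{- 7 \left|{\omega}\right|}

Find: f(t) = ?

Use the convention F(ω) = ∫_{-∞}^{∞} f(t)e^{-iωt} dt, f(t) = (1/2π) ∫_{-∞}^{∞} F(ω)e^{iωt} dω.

f(t) = \frac{7}{t^{2} + 49}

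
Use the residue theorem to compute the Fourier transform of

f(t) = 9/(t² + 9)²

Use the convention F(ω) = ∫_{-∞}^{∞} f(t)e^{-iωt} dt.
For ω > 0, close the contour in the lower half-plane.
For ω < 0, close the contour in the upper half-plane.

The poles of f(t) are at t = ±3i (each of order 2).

Let g(z) = f(z)e^{-iωz}; for large |z| the factor e^{-iωz} decays in the lower half-plane when ω > 0 and in the upper half-plane when ω < 0.

Case ω > 0 (lower half-plane, clockwise contour ⇒ F(ω) = -2πi·ΣRes):
  Res_{z = - 3 i} g(z) = \frac{i \left(3 \omega + 1\right) e^{- 3 \omega}}{12} (pole of order 2)
  F(ω) = -2πi·ΣRes = \frac{\pi \left(3 \omega + 1\right) e^{- 3 \omega}}{6}

Case ω < 0 (upper half-plane, counterclockwise contour ⇒ F(ω) = +2πi·ΣRes):
  Res_{z = 3 i} g(z) = \frac{i \left(3 \omega - 1\right) e^{3 \omega}}{12} (pole of order 2)
  F(ω) = 2πi·ΣRes = \frac{\pi \left(1 - 3 \omega\right) e^{3 \omega}}{6}

Both cases combine into a single formula in |ω|:

F(ω) = \frac{\pi \left(3 \left|{\omega}\right| + 1\right) e^{- 3 \left|{\omega}\right|}}{6}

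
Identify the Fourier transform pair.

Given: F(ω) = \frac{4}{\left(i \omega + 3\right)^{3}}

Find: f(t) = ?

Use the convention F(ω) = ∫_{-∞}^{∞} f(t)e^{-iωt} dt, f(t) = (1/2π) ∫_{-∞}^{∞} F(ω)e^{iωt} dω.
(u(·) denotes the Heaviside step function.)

f(t) = 2 t^{2} e^{- 3 t} u\left(t\right)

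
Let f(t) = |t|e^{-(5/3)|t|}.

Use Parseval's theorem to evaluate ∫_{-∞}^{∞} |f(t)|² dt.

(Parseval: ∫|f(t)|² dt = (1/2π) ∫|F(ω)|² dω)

∫|f(t)|² dt = \frac{27}{250}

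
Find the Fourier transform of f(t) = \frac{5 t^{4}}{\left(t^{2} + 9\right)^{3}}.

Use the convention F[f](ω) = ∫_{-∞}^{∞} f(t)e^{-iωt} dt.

F(ω) = \frac{5 \pi \left(3 \omega^{2} - 5 \left|{\omega}\right| + 1\right) e^{- 3 \left|{\omega}\right|}}{8}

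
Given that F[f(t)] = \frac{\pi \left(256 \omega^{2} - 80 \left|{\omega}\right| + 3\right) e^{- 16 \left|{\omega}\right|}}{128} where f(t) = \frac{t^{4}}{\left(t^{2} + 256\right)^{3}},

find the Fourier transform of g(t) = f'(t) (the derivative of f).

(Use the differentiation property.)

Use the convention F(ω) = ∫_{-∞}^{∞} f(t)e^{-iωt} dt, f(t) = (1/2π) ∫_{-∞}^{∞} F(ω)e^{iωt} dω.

F[g](ω) = \frac{i \pi \omega \left(256 \omega^{2} - 80 \left|{\omega}\right| + 3\right) e^{- 16 \left|{\omega}\right|}}{128}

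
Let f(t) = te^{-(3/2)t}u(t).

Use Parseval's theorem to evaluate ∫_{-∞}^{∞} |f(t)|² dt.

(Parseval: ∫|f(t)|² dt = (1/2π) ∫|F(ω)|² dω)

∫|f(t)|² dt = \frac{2}{27}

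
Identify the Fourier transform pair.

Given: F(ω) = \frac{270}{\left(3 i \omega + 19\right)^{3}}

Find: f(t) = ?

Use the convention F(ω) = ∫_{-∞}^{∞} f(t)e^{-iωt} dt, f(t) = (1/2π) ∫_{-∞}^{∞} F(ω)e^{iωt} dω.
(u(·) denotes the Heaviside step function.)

f(t) = 5 t^{2} e^{- \frac{19 t}{3}} u\left(t\right)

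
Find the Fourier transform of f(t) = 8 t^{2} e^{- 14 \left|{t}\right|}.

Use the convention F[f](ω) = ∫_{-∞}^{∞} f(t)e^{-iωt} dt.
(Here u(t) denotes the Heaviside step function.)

F(ω) = \frac{448 \left(196 - 3 \omega^{2}\right)}{\left(\omega^{2} + 196\right)^{3}}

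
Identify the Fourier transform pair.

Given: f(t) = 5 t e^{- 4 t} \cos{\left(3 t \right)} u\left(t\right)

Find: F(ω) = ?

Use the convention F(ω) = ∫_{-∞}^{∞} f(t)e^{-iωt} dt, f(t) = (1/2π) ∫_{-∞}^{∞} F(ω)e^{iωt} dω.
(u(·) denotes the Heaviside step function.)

F(ω) = \frac{5 \left(\left(i \omega + 4\right)^{2} - 9\right)}{\left(\left(i \omega + 4\right)^{2} + 9\right)^{2}}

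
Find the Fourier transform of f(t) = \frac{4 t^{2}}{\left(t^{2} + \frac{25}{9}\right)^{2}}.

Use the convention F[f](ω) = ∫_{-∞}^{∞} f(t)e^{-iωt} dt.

F(ω) = \frac{2 \pi \left(3 - 5 \left|{\omega}\right|\right) e^{- \frac{5 \left|{\omega}\right|}{3}}}{5}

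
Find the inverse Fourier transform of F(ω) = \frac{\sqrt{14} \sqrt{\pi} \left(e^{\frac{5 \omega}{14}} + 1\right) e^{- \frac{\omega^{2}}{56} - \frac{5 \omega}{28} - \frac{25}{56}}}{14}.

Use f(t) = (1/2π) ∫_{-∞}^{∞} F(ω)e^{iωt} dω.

f(t) = 2 e^{- 14 t^{2}} \cos{\left(5 t \right)}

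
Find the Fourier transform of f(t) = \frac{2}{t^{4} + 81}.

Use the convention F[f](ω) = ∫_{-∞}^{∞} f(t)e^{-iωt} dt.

F(ω) = \frac{2 \pi e^{- \frac{3 \sqrt{2} \left|{\omega}\right|}{2}} \sin{\left(\frac{3 \sqrt{2} \left|{\omega}\right|}{2} + \frac{\pi}{4} \right)}}{27}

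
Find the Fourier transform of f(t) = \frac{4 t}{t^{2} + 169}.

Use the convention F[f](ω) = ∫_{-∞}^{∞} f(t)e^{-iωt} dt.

F(ω) = - 4 i \pi e^{- 13 \left|{\omega}\right|} \operatorname{sign}{\left(\omega \right)}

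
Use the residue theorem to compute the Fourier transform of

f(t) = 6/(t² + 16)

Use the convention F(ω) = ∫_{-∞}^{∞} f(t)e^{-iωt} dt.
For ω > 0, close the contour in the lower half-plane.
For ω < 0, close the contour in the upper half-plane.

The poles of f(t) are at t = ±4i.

Let g(z) = f(z)e^{-iωz}; for large |z| the factor e^{-iωz} decays in the lower half-plane when ω > 0 and in the upper half-plane when ω < 0.

Case ω > 0 (lower half-plane, clockwise contour ⇒ F(ω) = -2πi·ΣRes):
  Res_{z = - 4 i} g(z) = \frac{3 i e^{- 4 \omega}}{4}
  F(ω) = -2πi·ΣRes = \frac{3 \pi e^{- 4 \omega}}{2}

Case ω < 0 (upper half-plane, counterclockwise contour ⇒ F(ω) = +2πi·ΣRes):
  Res_{z = 4 i} g(z) = - \frac{3 i e^{4 \omega}}{4}
  F(ω) = 2πi·ΣRes = \frac{3 \pi e^{4 \omega}}{2}

Both cases combine into a single formula in |ω|:

F(ω) = \frac{3 \pi e^{- 4 \left|{\omega}\right|}}{2}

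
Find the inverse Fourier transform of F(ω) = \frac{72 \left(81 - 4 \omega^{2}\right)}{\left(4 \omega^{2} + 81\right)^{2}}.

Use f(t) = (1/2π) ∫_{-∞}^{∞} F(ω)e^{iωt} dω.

f(t) = 9 e^{- \frac{9 \left|{t}\right|}{2}} \left|{t}\right|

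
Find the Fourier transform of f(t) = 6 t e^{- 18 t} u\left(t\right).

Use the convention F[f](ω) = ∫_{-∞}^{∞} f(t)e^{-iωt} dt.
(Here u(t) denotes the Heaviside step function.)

F(ω) = \frac{6}{\left(i \omega + 18\right)^{2}}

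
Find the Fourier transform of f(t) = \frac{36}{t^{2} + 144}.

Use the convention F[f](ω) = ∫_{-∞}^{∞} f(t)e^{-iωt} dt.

F(ω) = 3 \pi e^{- 12 \left|{\omega}\right|}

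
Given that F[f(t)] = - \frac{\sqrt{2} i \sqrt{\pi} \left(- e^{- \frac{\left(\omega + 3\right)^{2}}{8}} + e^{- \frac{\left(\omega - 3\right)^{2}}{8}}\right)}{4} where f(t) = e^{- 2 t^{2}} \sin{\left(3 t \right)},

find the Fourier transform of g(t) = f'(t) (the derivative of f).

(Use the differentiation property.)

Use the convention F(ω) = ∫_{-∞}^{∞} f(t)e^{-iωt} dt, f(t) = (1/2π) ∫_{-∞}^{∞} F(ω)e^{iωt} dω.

F[g](ω) = \frac{\sqrt{2} \sqrt{\pi} \omega \left(e^{\frac{3 \omega}{2}} - 1\right) e^{- \frac{\omega^{2}}{8} - \frac{3 \omega}{4} - \frac{9}{8}}}{4}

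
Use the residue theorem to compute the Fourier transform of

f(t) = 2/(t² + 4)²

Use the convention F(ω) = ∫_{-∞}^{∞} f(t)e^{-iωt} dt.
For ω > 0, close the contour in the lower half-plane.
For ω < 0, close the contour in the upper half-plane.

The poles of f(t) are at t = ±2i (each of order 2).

Let g(z) = f(z)e^{-iωz}; for large |z| the factor e^{-iωz} decays in the lower half-plane when ω > 0 and in the upper half-plane when ω < 0.

Case ω > 0 (lower half-plane, clockwise contour ⇒ F(ω) = -2πi·ΣRes):
  Res_{z = - 2 i} g(z) = \frac{i \left(2 \omega + 1\right) e^{- 2 \omega}}{16} (pole of order 2)
  F(ω) = -2πi·ΣRes = \frac{\pi \left(2 \omega + 1\right) e^{- 2 \omega}}{8}

Case ω < 0 (upper half-plane, counterclockwise contour ⇒ F(ω) = +2πi·ΣRes):
  Res_{z = 2 i} g(z) = \frac{i \left(2 \omega - 1\right) e^{2 \omega}}{16} (pole of order 2)
  F(ω) = 2πi·ΣRes = \frac{\pi \left(1 - 2 \omega\right) e^{2 \omega}}{8}

Both cases combine into a single formula in |ω|:

F(ω) = \frac{\pi \left(2 \left|{\omega}\right| + 1\right) e^{- 2 \left|{\omega}\right|}}{8}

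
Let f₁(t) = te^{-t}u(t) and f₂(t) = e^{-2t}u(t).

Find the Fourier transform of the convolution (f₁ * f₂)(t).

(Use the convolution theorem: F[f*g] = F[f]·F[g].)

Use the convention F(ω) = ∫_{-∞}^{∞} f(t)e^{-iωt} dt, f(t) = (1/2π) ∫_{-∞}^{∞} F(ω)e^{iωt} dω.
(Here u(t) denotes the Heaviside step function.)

F[f₁*f₂](ω) = \frac{1}{\left(i \omega + 1\right)^{2} \left(i \omega + 2\right)}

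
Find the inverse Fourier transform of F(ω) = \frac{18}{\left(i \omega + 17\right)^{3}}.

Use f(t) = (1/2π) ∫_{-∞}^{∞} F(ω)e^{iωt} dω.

f(t) = 9 t^{2} e^{- 17 t} u\left(t\right)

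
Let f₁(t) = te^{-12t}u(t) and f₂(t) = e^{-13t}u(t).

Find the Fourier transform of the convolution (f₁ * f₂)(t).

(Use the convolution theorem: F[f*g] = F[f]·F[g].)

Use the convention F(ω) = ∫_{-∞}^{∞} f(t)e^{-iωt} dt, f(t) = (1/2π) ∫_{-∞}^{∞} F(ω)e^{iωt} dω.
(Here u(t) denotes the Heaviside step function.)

F[f₁*f₂](ω) = \frac{1}{\left(i \omega + 12\right)^{2} \left(i \omega + 13\right)}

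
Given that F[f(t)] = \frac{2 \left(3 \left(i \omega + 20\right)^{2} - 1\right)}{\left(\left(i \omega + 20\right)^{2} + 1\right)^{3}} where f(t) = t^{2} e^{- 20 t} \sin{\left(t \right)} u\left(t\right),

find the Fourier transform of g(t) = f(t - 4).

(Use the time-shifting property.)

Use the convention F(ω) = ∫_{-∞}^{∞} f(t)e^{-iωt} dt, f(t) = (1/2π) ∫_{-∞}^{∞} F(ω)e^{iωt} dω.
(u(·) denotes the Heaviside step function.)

F[g](ω) = \frac{2 \left(3 \left(i \omega + 20\right)^{2} - 1\right) e^{- 4 i \omega}}{\left(\left(i \omega + 20\right)^{2} + 1\right)^{3}}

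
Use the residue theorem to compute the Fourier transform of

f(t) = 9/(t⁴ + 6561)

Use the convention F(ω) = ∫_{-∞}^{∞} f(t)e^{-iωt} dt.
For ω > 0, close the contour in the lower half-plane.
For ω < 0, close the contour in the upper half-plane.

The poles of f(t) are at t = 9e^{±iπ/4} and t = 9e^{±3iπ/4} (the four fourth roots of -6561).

Let g(z) = f(z)e^{-iωz}; for large |z| the factor e^{-iωz} decays in the lower half-plane when ω > 0 and in the upper half-plane when ω < 0.

Case ω > 0 (lower half-plane, clockwise contour ⇒ F(ω) = -2πi·ΣRes):
  Res_{z = - \frac{9 \sqrt{2}}{2} - \frac{9 \sqrt{2} i}{2}} g(z) = \frac{\sqrt{2} i \left(1 - i\right) e^{\frac{9 \sqrt{2} \omega \left(-1 + i\right)}{2}}}{648}
  Res_{z = \frac{9 \sqrt{2}}{2} - \frac{9 \sqrt{2} i}{2}} g(z) = \frac{\sqrt{2} i \left(1 + i\right) e^{- \frac{9 \sqrt{2} \omega \left(1 + i\right)}{2}}}{648}
  F(ω) = -2πi·ΣRes = \frac{\sqrt{2} \pi \left(1 - i\right) \left(e^{9 \sqrt{2} i \omega} + i\right) e^{- \frac{9 \sqrt{2} \omega \left(1 + i\right)}{2}}}{324} = \frac{\pi e^{- \frac{9 \sqrt{2} \omega}{2}} \sin{\left(\frac{9 \sqrt{2} \omega}{2} + \frac{\pi}{4} \right)}}{81}

Case ω < 0 (upper half-plane, counterclockwise contour ⇒ F(ω) = +2πi·ΣRes):
  Res_{z = \frac{9 \sqrt{2}}{2} + \frac{9 \sqrt{2} i}{2}} g(z) = \frac{\sqrt{2} i \left(-1 + i\right) e^{\frac{9 \sqrt{2} \omega \left(1 - i\right)}{2}}}{648}
  Res_{z = - \frac{9 \sqrt{2}}{2} + \frac{9 \sqrt{2} i}{2}} g(z) = \frac{\sqrt{2} \left(1 - i\right) e^{\frac{9 \sqrt{2} \omega \left(1 + i\right)}{2}}}{648}
  F(ω) = 2πi·ΣRes = - \frac{\sqrt{2} i \pi \left(i \left(1 - i\right) e^{\frac{9 \sqrt{2} \omega \left(1 - i\right)}{2}} - \left(1 - i\right) e^{\frac{9 \sqrt{2} \omega \left(1 + i\right)}{2}}\right)}{324} = \frac{\pi e^{\frac{9 \sqrt{2} \omega}{2}} \cos{\left(\frac{9 \sqrt{2} \omega}{2} + \frac{\pi}{4} \right)}}{81}

Both cases combine into a single formula in |ω|:

F(ω) = \frac{\pi e^{- \frac{9 \sqrt{2} \left|{\omega}\right|}{2}} \sin{\left(\frac{9 \sqrt{2} \left|{\omega}\right|}{2} + \frac{\pi}{4} \right)}}{81}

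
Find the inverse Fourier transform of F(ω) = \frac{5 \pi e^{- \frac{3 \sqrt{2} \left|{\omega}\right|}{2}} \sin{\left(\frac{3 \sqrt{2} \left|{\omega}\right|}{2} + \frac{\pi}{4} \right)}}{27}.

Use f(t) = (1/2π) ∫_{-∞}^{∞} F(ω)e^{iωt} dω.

f(t) = \frac{5}{t^{4} + 81}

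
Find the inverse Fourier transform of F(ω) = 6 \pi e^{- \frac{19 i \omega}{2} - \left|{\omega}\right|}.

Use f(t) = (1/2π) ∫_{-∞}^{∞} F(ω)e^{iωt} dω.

f(t) = \frac{6}{\left(t - \frac{19}{2}\right)^{2} + 1}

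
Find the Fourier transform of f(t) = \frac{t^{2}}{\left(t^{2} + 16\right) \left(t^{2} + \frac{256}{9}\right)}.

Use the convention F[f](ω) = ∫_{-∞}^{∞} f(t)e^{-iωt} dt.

F(ω) = - \frac{9 \pi e^{- 4 \left|{\omega}\right|}}{28} + \frac{3 \pi e^{- \frac{16 \left|{\omega}\right|}{3}}}{7}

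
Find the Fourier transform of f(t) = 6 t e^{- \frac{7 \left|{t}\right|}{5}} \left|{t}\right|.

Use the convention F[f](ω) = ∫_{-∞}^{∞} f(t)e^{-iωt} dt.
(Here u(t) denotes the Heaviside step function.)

F(ω) = \frac{15000 i \omega \left(25 \omega^{2} - 147\right)}{\left(25 \omega^{2} + 49\right)^{3}}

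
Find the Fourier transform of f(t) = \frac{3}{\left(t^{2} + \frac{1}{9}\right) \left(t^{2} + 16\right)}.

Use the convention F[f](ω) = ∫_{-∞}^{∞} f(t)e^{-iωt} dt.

F(ω) = - \frac{27 \pi e^{- 4 \left|{\omega}\right|}}{572} + \frac{81 \pi e^{- \frac{\left|{\omega}\right|}{3}}}{143}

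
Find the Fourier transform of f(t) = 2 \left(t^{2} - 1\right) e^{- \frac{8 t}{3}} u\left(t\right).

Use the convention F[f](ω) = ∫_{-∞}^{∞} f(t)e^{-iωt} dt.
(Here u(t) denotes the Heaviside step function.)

F(ω) = \frac{6 \left(54 i \omega - \left(3 i \omega + 8\right)^{3} + 144\right)}{\left(3 i \omega + 8\right)^{4}}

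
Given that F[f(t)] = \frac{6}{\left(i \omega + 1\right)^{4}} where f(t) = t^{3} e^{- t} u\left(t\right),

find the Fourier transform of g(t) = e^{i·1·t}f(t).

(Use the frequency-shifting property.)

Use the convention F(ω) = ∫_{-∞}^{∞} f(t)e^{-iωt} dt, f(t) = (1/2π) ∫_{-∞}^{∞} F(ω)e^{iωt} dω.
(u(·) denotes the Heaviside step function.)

F[g](ω) = \frac{6}{\left(i \left(\omega - 1\right) + 1\right)^{4}}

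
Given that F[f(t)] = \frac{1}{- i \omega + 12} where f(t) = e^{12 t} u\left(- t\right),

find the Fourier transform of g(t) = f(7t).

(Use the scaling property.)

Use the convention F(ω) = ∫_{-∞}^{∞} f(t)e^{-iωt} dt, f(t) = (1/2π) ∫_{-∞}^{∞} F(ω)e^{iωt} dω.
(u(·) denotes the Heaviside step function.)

F[g](ω) = \frac{i}{\omega + 84 i}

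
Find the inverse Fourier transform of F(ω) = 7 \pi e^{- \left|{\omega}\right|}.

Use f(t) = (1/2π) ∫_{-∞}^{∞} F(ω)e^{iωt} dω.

f(t) = \frac{7}{t^{2} + 1}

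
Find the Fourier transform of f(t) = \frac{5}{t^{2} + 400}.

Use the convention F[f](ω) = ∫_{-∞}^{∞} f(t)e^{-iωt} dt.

F(ω) = \frac{\pi e^{- 20 \left|{\omega}\right|}}{4}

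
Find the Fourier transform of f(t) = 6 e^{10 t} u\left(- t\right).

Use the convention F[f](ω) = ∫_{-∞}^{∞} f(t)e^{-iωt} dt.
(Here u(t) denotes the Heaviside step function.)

F(ω) = - \frac{6}{i \omega - 10}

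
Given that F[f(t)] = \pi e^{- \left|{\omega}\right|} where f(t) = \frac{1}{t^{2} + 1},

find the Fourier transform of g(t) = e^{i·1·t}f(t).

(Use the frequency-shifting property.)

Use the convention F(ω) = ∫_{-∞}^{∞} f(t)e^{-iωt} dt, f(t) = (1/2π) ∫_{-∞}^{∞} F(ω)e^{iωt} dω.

F[g](ω) = \pi e^{- \left|{\omega - 1}\right|}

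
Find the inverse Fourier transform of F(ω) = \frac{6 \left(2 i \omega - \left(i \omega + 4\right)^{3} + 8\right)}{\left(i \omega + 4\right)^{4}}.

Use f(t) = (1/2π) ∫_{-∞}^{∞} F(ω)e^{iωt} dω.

f(t) = 6 \left(t^{2} - 1\right) e^{- 4 t} u\left(t\right)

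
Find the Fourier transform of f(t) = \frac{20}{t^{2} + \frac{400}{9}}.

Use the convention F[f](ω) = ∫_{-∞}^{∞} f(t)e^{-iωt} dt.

F(ω) = 3 \pi e^{- \frac{20 \left|{\omega}\right|}{3}}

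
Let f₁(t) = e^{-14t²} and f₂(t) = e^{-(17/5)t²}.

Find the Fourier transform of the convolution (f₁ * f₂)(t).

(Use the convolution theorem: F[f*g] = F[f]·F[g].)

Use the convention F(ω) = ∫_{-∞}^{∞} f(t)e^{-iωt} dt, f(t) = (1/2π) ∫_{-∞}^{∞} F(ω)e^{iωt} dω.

F[f₁*f₂](ω) = \frac{\sqrt{1190} \pi e^{- \frac{87 \omega^{2}}{952}}}{238}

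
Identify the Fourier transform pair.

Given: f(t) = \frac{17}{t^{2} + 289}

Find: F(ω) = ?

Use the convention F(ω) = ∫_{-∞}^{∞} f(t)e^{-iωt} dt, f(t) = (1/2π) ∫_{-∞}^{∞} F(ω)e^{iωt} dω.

F(ω) = \pi e^{- 17 \left|{\omega}\right|}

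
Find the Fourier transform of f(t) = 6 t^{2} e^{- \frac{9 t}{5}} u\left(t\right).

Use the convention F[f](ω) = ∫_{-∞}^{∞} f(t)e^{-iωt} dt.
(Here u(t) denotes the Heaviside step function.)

F(ω) = \frac{1500}{\left(5 i \omega + 9\right)^{3}}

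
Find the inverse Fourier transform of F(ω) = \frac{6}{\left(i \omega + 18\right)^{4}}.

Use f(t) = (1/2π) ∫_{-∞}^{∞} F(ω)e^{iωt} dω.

f(t) = t^{3} e^{- 18 t} u\left(t\right)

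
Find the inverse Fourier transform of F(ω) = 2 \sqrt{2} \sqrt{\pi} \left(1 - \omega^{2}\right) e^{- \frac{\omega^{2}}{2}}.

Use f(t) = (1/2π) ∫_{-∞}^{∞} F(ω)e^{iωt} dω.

f(t) = 2 t^{2} e^{- \frac{t^{2}}{2}}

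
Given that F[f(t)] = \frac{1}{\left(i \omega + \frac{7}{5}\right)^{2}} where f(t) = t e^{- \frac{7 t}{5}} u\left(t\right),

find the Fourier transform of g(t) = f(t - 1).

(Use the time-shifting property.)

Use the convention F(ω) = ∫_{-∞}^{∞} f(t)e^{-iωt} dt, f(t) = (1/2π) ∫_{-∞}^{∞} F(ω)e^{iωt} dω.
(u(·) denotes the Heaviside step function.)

F[g](ω) = \frac{25 e^{- i \omega}}{\left(5 i \omega + 7\right)^{2}}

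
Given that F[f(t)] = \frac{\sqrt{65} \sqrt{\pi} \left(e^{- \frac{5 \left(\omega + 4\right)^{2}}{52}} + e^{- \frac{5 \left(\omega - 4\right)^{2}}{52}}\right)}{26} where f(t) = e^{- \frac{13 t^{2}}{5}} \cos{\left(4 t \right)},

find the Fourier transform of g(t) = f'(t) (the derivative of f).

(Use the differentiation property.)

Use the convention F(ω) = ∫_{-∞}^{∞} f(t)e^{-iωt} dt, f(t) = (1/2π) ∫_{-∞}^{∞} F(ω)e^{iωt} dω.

F[g](ω) = \frac{\sqrt{65} i \sqrt{\pi} \omega \left(e^{\frac{20 \omega}{13}} + 1\right) e^{- \frac{5 \omega^{2}}{52} - \frac{10 \omega}{13} - \frac{20}{13}}}{26}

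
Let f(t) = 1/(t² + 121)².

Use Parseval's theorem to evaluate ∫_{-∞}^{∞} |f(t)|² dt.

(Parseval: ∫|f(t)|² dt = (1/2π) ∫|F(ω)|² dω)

∫|f(t)|² dt = \frac{5 \pi}{311794736}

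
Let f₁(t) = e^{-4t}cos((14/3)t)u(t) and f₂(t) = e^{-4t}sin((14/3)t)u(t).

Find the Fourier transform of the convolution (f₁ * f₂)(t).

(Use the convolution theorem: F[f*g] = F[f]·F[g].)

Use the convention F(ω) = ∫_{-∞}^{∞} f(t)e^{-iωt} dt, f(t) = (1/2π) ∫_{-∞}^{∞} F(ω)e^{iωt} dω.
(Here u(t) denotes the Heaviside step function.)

F[f₁*f₂](ω) = \frac{378 \left(i \omega + 4\right)}{\left(9 \left(i \omega + 4\right)^{2} + 196\right)^{2}}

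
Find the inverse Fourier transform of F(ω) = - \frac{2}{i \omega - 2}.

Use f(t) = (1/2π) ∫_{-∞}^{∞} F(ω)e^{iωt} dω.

f(t) = 2 e^{2 t} u\left(- t\right)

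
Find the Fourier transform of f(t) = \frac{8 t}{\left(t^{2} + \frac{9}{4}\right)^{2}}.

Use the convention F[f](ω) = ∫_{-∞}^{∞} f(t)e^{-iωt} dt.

F(ω) = - \frac{8 i \pi \omega e^{- \frac{3 \left|{\omega}\right|}{2}}}{3}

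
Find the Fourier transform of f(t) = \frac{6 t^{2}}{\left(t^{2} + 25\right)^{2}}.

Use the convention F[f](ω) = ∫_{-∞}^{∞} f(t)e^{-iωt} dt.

F(ω) = \frac{3 \pi \left(1 - 5 \left|{\omega}\right|\right) e^{- 5 \left|{\omega}\right|}}{5}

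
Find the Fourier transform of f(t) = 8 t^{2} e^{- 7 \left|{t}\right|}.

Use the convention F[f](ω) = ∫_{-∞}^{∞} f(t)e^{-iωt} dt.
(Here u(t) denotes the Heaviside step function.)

F(ω) = \frac{224 \left(49 - 3 \omega^{2}\right)}{\left(\omega^{2} + 49\right)^{3}}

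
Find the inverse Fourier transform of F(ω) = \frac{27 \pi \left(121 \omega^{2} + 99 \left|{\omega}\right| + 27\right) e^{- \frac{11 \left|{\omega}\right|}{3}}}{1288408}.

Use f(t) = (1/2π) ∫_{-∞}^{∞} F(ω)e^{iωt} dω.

f(t) = \frac{1}{\left(t^{2} + \frac{121}{9}\right)^{3}}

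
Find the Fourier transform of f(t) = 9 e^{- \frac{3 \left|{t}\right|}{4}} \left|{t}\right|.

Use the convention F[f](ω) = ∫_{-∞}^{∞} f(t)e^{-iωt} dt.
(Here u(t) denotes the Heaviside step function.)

F(ω) = \frac{288 \left(9 - 16 \omega^{2}\right)}{\left(16 \omega^{2} + 9\right)^{2}}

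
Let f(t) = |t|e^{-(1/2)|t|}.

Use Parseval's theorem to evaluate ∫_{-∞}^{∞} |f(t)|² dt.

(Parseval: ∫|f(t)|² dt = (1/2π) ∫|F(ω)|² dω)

∫|f(t)|² dt = 4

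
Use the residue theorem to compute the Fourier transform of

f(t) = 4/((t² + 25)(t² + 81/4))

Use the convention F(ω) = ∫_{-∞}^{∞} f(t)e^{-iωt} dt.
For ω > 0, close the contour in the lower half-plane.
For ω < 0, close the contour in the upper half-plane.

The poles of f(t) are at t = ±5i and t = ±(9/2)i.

Let g(z) = f(z)e^{-iωz}; for large |z| the factor e^{-iωz} decays in the lower half-plane when ω > 0 and in the upper half-plane when ω < 0.

Case ω > 0 (lower half-plane, clockwise contour ⇒ F(ω) = -2πi·ΣRes):
  Res_{z = - 5 i} g(z) = - \frac{8 i e^{- 5 \omega}}{95}
  Res_{z = - \frac{9 i}{2}} g(z) = \frac{16 i e^{- \frac{9 \omega}{2}}}{171}
  F(ω) = -2πi·ΣRes = - \frac{16 \pi e^{- 5 \omega}}{95} + \frac{32 \pi e^{- \frac{9 \omega}{2}}}{171}

Case ω < 0 (upper half-plane, counterclockwise contour ⇒ F(ω) = +2πi·ΣRes):
  Res_{z = 5 i} g(z) = \frac{8 i e^{5 \omega}}{95}
  Res_{z = \frac{9 i}{2}} g(z) = - \frac{16 i e^{\frac{9 \omega}{2}}}{171}
  F(ω) = 2πi·ΣRes = \frac{16 \pi \left(10 e^{\frac{9 \omega}{2}} - 9 e^{5 \omega}\right)}{855}

Both cases combine into a single formula in |ω|:

F(ω) = - \frac{16 \pi e^{- 5 \left|{\omega}\right|}}{95} + \frac{32 \pi e^{- \frac{9 \left|{\omega}\right|}{2}}}{171}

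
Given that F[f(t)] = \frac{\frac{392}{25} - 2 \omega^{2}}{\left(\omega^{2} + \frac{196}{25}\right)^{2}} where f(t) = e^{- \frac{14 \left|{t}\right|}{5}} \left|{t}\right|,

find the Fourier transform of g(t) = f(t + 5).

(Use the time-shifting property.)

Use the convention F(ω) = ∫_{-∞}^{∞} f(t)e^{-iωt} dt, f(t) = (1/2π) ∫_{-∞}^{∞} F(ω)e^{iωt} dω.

F[g](ω) = \frac{\left(9800 - 1250 \omega^{2}\right) e^{5 i \omega}}{\left(25 \omega^{2} + 196\right)^{2}}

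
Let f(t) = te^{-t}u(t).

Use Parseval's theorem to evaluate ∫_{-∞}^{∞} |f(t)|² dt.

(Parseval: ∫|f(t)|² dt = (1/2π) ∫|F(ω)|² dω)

∫|f(t)|² dt = \frac{1}{4}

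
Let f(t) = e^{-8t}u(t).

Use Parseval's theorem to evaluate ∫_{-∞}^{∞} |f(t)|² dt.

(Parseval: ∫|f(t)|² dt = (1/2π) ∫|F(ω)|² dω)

∫|f(t)|² dt = \frac{1}{16}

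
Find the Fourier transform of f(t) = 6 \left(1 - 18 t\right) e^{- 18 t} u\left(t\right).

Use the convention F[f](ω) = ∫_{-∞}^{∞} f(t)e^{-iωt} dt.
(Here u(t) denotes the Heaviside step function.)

F(ω) = \frac{6 i \omega}{- \omega^{2} + 36 i \omega + 324}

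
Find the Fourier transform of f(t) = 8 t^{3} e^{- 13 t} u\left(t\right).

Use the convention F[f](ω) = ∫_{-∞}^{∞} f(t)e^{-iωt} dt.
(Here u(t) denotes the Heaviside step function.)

F(ω) = \frac{48}{\left(i \omega + 13\right)^{4}}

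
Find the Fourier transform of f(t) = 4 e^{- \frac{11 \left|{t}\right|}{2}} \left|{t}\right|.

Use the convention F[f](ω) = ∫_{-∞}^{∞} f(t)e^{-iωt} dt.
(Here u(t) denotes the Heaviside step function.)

F(ω) = \frac{32 \left(121 - 4 \omega^{2}\right)}{\left(4 \omega^{2} + 121\right)^{2}}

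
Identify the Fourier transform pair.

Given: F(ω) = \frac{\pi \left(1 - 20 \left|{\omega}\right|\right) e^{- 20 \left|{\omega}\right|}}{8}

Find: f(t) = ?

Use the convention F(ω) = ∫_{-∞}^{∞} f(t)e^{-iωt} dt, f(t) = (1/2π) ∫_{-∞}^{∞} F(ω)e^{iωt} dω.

f(t) = \frac{5 t^{2}}{\left(t^{2} + 400\right)^{2}}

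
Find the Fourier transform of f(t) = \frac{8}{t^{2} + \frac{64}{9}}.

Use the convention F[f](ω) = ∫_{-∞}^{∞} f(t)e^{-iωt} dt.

F(ω) = 3 \pi e^{- \frac{8 \left|{\omega}\right|}{3}}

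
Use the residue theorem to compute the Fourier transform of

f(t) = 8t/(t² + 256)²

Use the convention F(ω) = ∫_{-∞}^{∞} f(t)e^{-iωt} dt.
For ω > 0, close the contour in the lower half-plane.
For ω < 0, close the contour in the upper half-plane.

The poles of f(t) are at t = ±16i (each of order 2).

Let g(z) = f(z)e^{-iωz}; for large |z| the factor e^{-iωz} decays in the lower half-plane when ω > 0 and in the upper half-plane when ω < 0.

Case ω > 0 (lower half-plane, clockwise contour ⇒ F(ω) = -2πi·ΣRes):
  Res_{z = - 16 i} g(z) = \frac{\omega e^{- 16 \omega}}{8} (pole of order 2)
  F(ω) = -2πi·ΣRes = - \frac{i \pi \omega e^{- 16 \omega}}{4}

Case ω < 0 (upper half-plane, counterclockwise contour ⇒ F(ω) = +2πi·ΣRes):
  Res_{z = 16 i} g(z) = - \frac{\omega e^{16 \omega}}{8} (pole of order 2)
  F(ω) = 2πi·ΣRes = - \frac{i \pi \omega e^{16 \omega}}{4}

Both cases combine into a single formula in |ω|:

F(ω) = - \frac{i \pi \omega e^{- 16 \left|{\omega}\right|}}{4}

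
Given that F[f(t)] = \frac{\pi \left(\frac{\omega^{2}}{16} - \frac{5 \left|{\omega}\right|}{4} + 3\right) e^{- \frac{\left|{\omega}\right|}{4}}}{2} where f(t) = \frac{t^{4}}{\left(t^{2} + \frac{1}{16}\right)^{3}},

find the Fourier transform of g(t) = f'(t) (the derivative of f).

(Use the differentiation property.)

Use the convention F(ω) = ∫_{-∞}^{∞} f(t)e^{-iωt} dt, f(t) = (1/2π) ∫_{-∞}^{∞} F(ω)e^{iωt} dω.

F[g](ω) = \frac{i \pi \omega \left(\omega^{2} - 20 \left|{\omega}\right| + 48\right) e^{- \frac{\left|{\omega}\right|}{4}}}{32}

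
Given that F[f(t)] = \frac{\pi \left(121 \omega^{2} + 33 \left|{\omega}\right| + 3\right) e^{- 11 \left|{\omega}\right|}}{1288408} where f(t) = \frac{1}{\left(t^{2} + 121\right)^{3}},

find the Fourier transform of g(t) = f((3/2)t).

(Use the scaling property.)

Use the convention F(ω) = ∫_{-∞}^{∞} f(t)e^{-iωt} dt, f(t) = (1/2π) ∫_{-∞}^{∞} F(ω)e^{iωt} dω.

F[g](ω) = \frac{\pi \left(484 \omega^{2} + 198 \left|{\omega}\right| + 27\right) e^{- \frac{22 \left|{\omega}\right|}{3}}}{17393508}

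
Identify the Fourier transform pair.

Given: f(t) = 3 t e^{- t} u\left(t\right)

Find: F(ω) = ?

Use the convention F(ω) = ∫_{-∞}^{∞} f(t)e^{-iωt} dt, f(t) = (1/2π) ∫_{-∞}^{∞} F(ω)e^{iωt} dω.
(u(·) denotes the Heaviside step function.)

F(ω) = \frac{3}{\left(i \omega + 1\right)^{2}}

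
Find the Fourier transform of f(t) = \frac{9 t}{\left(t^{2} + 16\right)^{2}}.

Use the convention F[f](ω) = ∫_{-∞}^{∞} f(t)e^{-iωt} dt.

F(ω) = - \frac{9 i \pi \omega e^{- 4 \left|{\omega}\right|}}{8}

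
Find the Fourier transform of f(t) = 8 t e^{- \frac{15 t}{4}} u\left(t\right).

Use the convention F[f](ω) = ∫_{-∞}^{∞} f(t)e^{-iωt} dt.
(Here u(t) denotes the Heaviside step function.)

F(ω) = \frac{128}{\left(4 i \omega + 15\right)^{2}}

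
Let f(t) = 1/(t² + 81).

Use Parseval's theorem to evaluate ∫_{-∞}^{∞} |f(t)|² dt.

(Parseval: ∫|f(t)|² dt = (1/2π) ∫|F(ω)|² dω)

∫|f(t)|² dt = \frac{\pi}{1458}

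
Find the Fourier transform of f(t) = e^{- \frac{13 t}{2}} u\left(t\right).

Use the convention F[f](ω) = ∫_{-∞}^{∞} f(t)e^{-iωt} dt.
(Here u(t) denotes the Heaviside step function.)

F(ω) = \frac{2}{2 i \omega + 13}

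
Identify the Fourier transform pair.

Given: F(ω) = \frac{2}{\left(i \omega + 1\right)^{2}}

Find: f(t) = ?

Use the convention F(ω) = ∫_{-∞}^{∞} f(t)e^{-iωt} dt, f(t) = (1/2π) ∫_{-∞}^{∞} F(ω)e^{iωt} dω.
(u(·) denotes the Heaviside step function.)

f(t) = 2 t e^{- t} u\left(t\right)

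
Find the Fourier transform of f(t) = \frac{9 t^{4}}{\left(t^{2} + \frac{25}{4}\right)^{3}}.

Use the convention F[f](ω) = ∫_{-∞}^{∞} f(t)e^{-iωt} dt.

F(ω) = \frac{9 \pi \left(25 \omega^{2} - 50 \left|{\omega}\right| + 12\right) e^{- \frac{5 \left|{\omega}\right|}{2}}}{80}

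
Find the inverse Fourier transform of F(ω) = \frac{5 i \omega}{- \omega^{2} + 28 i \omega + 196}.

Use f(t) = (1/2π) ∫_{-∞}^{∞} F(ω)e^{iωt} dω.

f(t) = 5 \left(1 - 14 t\right) e^{- 14 t} u\left(t\right)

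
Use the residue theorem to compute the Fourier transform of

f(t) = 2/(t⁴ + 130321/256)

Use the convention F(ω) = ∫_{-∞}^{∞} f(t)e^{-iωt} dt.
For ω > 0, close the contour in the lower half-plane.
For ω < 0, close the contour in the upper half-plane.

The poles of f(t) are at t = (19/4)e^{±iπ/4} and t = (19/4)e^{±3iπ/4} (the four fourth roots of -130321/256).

Let g(z) = f(z)e^{-iωz}; for large |z| the factor e^{-iωz} decays in the lower half-plane when ω > 0 and in the upper half-plane when ω < 0.

Case ω > 0 (lower half-plane, clockwise contour ⇒ F(ω) = -2πi·ΣRes):
  Res_{z = - \frac{19 \sqrt{2}}{8} - \frac{19 \sqrt{2} i}{8}} g(z) = \frac{16 \sqrt{2} \left(1 + i\right) e^{\frac{19 \sqrt{2} \omega \left(-1 + i\right)}{8}}}{6859}
  Res_{z = \frac{19 \sqrt{2}}{8} - \frac{19 \sqrt{2} i}{8}} g(z) = \frac{16 \sqrt{2} \left(-1 + i\right) e^{- \frac{19 \sqrt{2} \omega \left(1 + i\right)}{8}}}{6859}
  F(ω) = -2πi·ΣRes = \frac{32 \sqrt{2} \pi \left(\left(1 - i\right) e^{\frac{19 \sqrt{2} i \omega}{4}} + 1 + i\right) e^{- \frac{19 \sqrt{2} \omega \left(1 + i\right)}{8}}}{6859} = \frac{128 \pi e^{- \frac{19 \sqrt{2} \omega}{8}} \sin{\left(\frac{19 \sqrt{2} \omega}{8} + \frac{\pi}{4} \right)}}{6859}

Case ω < 0 (upper half-plane, counterclockwise contour ⇒ F(ω) = +2πi·ΣRes):
  Res_{z = \frac{19 \sqrt{2}}{8} + \frac{19 \sqrt{2} i}{8}} g(z) = - \frac{16 \sqrt{2} \left(1 + i\right) e^{\frac{19 \sqrt{2} \omega \left(1 - i\right)}{8}}}{6859}
  Res_{z = - \frac{19 \sqrt{2}}{8} + \frac{19 \sqrt{2} i}{8}} g(z) = \frac{16 \sqrt{2} \left(1 - i\right) e^{\frac{19 \sqrt{2} \omega \left(1 + i\right)}{8}}}{6859}
  F(ω) = 2πi·ΣRes = - \frac{32 \sqrt{2} i \pi \left(\left(1 + i\right) e^{\frac{19 \sqrt{2} \omega \left(1 - i\right)}{8}} - \left(1 - i\right) e^{\frac{19 \sqrt{2} \omega \left(1 + i\right)}{8}}\right)}{6859} = \frac{128 \pi e^{\frac{19 \sqrt{2} \omega}{8}} \cos{\left(\frac{19 \sqrt{2} \omega}{8} + \frac{\pi}{4} \right)}}{6859}

Both cases combine into a single formula in |ω|:

F(ω) = \frac{128 \pi e^{- \frac{19 \sqrt{2} \left|{\omega}\right|}{8}} \sin{\left(\frac{19 \sqrt{2} \left|{\omega}\right|}{8} + \frac{\pi}{4} \right)}}{6859}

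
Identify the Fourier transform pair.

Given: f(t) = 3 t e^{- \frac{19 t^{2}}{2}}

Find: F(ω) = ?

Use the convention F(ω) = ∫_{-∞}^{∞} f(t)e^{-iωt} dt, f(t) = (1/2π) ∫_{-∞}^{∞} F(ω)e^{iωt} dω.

F(ω) = - \frac{3 \sqrt{38} i \sqrt{\pi} \omega e^{- \frac{\omega^{2}}{38}}}{361}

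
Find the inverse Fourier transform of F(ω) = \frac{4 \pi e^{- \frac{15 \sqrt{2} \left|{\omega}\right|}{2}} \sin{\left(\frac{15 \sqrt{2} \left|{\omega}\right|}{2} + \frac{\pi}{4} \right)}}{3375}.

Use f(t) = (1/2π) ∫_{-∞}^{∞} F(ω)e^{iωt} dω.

f(t) = \frac{4}{t^{4} + 50625}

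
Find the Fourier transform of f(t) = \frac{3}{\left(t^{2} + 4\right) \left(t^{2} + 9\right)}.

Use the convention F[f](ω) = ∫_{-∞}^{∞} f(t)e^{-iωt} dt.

F(ω) = \frac{\pi \left(3 e^{\left|{\omega}\right|} - 2\right) e^{- 3 \left|{\omega}\right|}}{10}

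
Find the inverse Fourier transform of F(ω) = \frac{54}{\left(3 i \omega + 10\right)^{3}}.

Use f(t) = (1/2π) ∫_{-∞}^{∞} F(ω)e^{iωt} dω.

f(t) = t^{2} e^{- \frac{10 t}{3}} u\left(t\right)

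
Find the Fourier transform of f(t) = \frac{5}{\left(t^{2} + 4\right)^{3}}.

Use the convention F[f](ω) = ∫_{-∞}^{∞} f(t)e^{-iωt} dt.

F(ω) = \frac{5 \pi \left(4 \omega^{2} + 6 \left|{\omega}\right| + 3\right) e^{- 2 \left|{\omega}\right|}}{256}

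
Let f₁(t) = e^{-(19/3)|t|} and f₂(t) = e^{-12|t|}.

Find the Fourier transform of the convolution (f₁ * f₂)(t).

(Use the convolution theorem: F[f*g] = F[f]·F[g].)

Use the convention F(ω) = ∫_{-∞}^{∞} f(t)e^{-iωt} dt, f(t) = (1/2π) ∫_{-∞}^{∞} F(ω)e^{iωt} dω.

F[f₁*f₂](ω) = \frac{2736}{\left(\omega^{2} + 144\right) \left(9 \omega^{2} + 361\right)}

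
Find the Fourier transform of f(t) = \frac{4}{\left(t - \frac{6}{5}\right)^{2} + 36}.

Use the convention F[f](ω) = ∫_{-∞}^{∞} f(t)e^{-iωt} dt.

F(ω) = \frac{2 \pi e^{- \frac{6 i \omega}{5} - 6 \left|{\omega}\right|}}{3}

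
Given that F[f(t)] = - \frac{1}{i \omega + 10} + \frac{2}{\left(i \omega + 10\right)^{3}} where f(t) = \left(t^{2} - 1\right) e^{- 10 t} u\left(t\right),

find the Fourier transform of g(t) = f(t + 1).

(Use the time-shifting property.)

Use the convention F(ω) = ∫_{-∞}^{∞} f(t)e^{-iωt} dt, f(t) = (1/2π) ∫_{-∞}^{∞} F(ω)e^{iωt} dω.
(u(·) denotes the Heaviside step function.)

F[g](ω) = \frac{\left(2 i \omega - \left(i \omega + 10\right)^{3} + 20\right) e^{i \omega}}{\left(i \omega + 10\right)^{4}}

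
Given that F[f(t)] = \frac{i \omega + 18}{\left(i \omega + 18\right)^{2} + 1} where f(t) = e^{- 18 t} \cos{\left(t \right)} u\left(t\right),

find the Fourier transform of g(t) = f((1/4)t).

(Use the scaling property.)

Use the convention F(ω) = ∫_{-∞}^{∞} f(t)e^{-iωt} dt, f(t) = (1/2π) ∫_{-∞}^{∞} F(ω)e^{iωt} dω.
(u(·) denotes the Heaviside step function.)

F[g](ω) = \frac{8 \left(2 i \omega + 9\right)}{4 \left(2 i \omega + 9\right)^{2} + 1}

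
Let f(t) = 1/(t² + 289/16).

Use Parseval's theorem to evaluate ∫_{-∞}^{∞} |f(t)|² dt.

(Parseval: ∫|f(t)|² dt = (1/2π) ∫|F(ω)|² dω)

∫|f(t)|² dt = \frac{32 \pi}{4913}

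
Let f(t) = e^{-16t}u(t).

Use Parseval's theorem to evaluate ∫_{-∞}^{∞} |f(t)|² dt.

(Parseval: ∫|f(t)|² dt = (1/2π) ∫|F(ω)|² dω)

∫|f(t)|² dt = \frac{1}{32}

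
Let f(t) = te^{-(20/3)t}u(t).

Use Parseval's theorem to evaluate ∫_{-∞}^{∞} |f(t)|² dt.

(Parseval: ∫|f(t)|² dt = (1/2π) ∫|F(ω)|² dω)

∫|f(t)|² dt = \frac{27}{32000}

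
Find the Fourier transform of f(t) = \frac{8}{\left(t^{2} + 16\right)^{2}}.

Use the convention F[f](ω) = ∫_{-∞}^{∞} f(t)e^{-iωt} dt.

F(ω) = \frac{\pi \left(4 \left|{\omega}\right| + 1\right) e^{- 4 \left|{\omega}\right|}}{16}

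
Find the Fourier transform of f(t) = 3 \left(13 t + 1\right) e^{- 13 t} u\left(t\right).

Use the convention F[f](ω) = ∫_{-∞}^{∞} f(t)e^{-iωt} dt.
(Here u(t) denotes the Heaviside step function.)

F(ω) = \frac{3 \left(- i \omega - 26\right)}{\omega^{2} - 26 i \omega - 169}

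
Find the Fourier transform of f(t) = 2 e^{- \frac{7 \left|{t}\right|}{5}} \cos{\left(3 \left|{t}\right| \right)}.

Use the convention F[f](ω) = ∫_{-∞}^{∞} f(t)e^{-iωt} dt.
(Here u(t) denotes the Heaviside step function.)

F(ω) = \frac{140 \left(25 \omega^{2} + 274\right)}{625 \omega^{4} - 8800 \omega^{2} + 75076}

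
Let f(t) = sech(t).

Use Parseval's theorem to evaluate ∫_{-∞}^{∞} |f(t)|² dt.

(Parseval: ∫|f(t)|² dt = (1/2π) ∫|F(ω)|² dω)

∫|f(t)|² dt = 2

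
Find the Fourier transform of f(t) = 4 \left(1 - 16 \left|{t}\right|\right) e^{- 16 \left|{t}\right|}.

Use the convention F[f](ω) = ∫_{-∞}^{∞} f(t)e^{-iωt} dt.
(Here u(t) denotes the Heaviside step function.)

F(ω) = \frac{256 \omega^{2}}{\left(\omega^{2} + 256\right)^{2}}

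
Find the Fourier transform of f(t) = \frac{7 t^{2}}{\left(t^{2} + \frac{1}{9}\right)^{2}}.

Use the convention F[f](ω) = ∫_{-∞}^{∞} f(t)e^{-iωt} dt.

F(ω) = \frac{7 \pi \left(3 - \left|{\omega}\right|\right) e^{- \frac{\left|{\omega}\right|}{3}}}{2}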